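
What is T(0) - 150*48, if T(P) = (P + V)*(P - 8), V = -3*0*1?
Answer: -7200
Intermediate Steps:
V = 0 (V = 0*1 = 0)
T(P) = P*(-8 + P) (T(P) = (P + 0)*(P - 8) = P*(-8 + P))
T(0) - 150*48 = 0*(-8 + 0) - 150*48 = 0*(-8) - 7200 = 0 - 7200 = -7200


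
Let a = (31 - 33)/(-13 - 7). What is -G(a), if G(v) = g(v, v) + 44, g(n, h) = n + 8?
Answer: -521/10 ≈ -52.100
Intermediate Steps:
g(n, h) = 8 + n
a = ⅒ (a = -2/(-20) = -2*(-1/20) = ⅒ ≈ 0.10000)
G(v) = 52 + v (G(v) = (8 + v) + 44 = 52 + v)
-G(a) = -(52 + ⅒) = -1*521/10 = -521/10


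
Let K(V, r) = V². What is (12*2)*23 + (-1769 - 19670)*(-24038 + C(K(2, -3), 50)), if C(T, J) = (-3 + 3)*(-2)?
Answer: 515351234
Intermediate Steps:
C(T, J) = 0 (C(T, J) = 0*(-2) = 0)
(12*2)*23 + (-1769 - 19670)*(-24038 + C(K(2, -3), 50)) = (12*2)*23 + (-1769 - 19670)*(-24038 + 0) = 24*23 - 21439*(-24038) = 552 + 515350682 = 515351234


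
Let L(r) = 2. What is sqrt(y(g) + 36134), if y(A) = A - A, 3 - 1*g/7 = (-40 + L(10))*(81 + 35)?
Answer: sqrt(36134) ≈ 190.09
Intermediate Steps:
g = 30877 (g = 21 - 7*(-40 + 2)*(81 + 35) = 21 - (-266)*116 = 21 - 7*(-4408) = 21 + 30856 = 30877)
y(A) = 0
sqrt(y(g) + 36134) = sqrt(0 + 36134) = sqrt(36134)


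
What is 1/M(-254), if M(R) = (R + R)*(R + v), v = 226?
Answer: 1/14224 ≈ 7.0304e-5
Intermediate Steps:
M(R) = 2*R*(226 + R) (M(R) = (R + R)*(R + 226) = (2*R)*(226 + R) = 2*R*(226 + R))
1/M(-254) = 1/(2*(-254)*(226 - 254)) = 1/(2*(-254)*(-28)) = 1/14224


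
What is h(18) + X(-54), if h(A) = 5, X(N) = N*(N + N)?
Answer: 5837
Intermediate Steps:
X(N) = 2*N² (X(N) = N*(2*N) = 2*N²)
h(18) + X(-54) = 5 + 2*(-54)² = 5 + 2*2916 = 5 + 5832 = 5837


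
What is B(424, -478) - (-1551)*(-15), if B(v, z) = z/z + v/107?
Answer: -2488824/107 ≈ -23260.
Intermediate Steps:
B(v, z) = 1 + v/107 (B(v, z) = 1 + v*(1/107) = 1 + v/107)
B(424, -478) - (-1551)*(-15) = (1 + (1/107)*424) - (-1551)*(-15) = (1 + 424/107) - 1*23265 = 531/107 - 23265 = -2488824/107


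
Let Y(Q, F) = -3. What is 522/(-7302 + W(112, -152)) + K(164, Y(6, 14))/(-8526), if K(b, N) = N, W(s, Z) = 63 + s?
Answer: -1476397/20254934 ≈ -0.072891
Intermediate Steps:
522/(-7302 + W(112, -152)) + K(164, Y(6, 14))/(-8526) = 522/(-7302 + (63 + 112)) - 3/(-8526) = 522/(-7302 + 175) - 3*(-1/8526) = 522/(-7127) + 1/2842 = 522*(-1/7127) + 1/2842 = -522/7127 + 1/2842 = -1476397/20254934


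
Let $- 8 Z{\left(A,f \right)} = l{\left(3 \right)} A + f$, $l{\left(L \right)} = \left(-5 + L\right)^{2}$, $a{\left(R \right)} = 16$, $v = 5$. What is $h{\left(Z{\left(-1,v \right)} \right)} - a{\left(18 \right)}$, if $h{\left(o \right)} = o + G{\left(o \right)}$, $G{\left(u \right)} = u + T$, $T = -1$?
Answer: $- \frac{69}{4} \approx -17.25$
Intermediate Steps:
$G{\left(u \right)} = -1 + u$ ($G{\left(u \right)} = u - 1 = -1 + u$)
$Z{\left(A,f \right)} = - \frac{A}{2} - \frac{f}{8}$ ($Z{\left(A,f \right)} = - \frac{\left(-5 + 3\right)^{2} A + f}{8} = - \frac{\left(-2\right)^{2} A + f}{8} = - \frac{4 A + f}{8} = - \frac{f + 4 A}{8} = - \frac{A}{2} - \frac{f}{8}$)
$h{\left(o \right)} = -1 + 2 o$ ($h{\left(o \right)} = o + \left(-1 + o\right) = -1 + 2 o$)
$h{\left(Z{\left(-1,v \right)} \right)} - a{\left(18 \right)} = \left(-1 + 2 \left(\left(- \frac{1}{2}\right) \left(-1\right) - \frac{5}{8}\right)\right) - 16 = \left(-1 + 2 \left(\frac{1}{2} - \frac{5}{8}\right)\right) - 16 = \left(-1 + 2 \left(- \frac{1}{8}\right)\right) - 16 = \left(-1 - \frac{1}{4}\right) - 16 = - \frac{5}{4} - 16 = - \frac{69}{4}$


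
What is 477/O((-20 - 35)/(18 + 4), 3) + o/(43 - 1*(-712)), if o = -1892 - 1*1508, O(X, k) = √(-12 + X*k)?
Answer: -680/151 - 159*I*√78/13 ≈ -4.5033 - 108.02*I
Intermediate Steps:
o = -3400 (o = -1892 - 1508 = -3400)
477/O((-20 - 35)/(18 + 4), 3) + o/(43 - 1*(-712)) = 477/(√(-12 + ((-20 - 35)/(18 + 4))*3)) - 3400/(43 - 1*(-712)) = 477/(√(-12 - 55/22*3)) - 3400/(43 + 712) = 477/(√(-12 - 55*1/22*3)) - 3400/755 = 477/(√(-12 - 5/2*3)) - 3400*1/755 = 477/(√(-12 - 15/2)) - 680/151 = 477/(√(-39/2)) - 680/151 = 477/((I*√78/2)) - 680/151 = 477*(-I*√78/39) - 680/151 = -159*I*√78/13 - 680/151 = -680/151 - 159*I*√78/13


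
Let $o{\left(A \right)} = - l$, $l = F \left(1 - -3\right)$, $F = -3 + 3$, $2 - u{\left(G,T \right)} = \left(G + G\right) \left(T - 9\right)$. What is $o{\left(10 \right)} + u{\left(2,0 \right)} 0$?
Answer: $0$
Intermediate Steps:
$u{\left(G,T \right)} = 2 - 2 G \left(-9 + T\right)$ ($u{\left(G,T \right)} = 2 - \left(G + G\right) \left(T - 9\right) = 2 - 2 G \left(-9 + T\right)$)
$F = 0$
$l = 0$ ($l = 0 \left(1 - -3\right) = 0 \left(1 + 3\right) = 0 \cdot 4 = 0$)
$o{\left(A \right)} = 0$ ($o{\left(A \right)} = \left(-1\right) 0 = 0$)
$o{\left(10 \right)} + u{\left(2,0 \right)} 0 = 0 + \left(2 + 18 \cdot 2 - 4 \cdot 0\right) 0 = 0 + \left(2 + 36 + 0\right) 0 = 0 + 38 \cdot 0 = 0 + 0 = 0$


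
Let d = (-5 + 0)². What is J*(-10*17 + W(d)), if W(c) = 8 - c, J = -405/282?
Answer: 25245/94 ≈ 268.56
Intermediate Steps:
J = -135/94 (J = -405*1/282 = -135/94 ≈ -1.4362)
d = 25 (d = (-5)² = 25)
J*(-10*17 + W(d)) = -135*(-10*17 + (8 - 1*25))/94 = -135*(-170 + (8 - 25))/94 = -135*(-170 - 17)/94 = -135/94*(-187) = 25245/94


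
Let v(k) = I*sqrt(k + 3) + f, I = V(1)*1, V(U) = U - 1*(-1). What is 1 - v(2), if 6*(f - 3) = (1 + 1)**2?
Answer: -8/3 - 2*sqrt(5) ≈ -7.1388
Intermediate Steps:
V(U) = 1 + U (V(U) = U + 1 = 1 + U)
f = 11/3 (f = 3 + (1 + 1)**2/6 = 3 + (1/6)*2**2 = 3 + (1/6)*4 = 3 + 2/3 = 11/3 ≈ 3.6667)
I = 2 (I = (1 + 1)*1 = 2*1 = 2)
v(k) = 11/3 + 2*sqrt(3 + k) (v(k) = 2*sqrt(k + 3) + 11/3 = 2*sqrt(3 + k) + 11/3 = 11/3 + 2*sqrt(3 + k))
1 - v(2) = 1 - (11/3 + 2*sqrt(3 + 2)) = 1 - (11/3 + 2*sqrt(5)) = 1 + (-11/3 - 2*sqrt(5)) = -8/3 - 2*sqrt(5)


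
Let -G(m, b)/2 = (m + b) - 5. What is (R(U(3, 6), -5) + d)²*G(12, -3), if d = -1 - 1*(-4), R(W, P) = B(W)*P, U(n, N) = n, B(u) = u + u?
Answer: -5832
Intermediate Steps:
B(u) = 2*u
R(W, P) = 2*P*W (R(W, P) = (2*W)*P = 2*P*W)
G(m, b) = 10 - 2*b - 2*m (G(m, b) = -2*((m + b) - 5) = -2*((b + m) - 5) = -2*(-5 + b + m) = 10 - 2*b - 2*m)
d = 3 (d = -1 + 4 = 3)
(R(U(3, 6), -5) + d)²*G(12, -3) = (2*(-5)*3 + 3)²*(10 - 2*(-3) - 2*12) = (-30 + 3)²*(10 + 6 - 24) = (-27)²*(-8) = 729*(-8) = -5832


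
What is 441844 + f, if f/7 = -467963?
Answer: -2833897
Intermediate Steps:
f = -3275741 (f = 7*(-467963) = -3275741)
441844 + f = 441844 - 3275741 = -2833897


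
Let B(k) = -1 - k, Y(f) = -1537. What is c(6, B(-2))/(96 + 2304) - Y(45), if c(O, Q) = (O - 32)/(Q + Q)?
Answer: 3688787/2400 ≈ 1537.0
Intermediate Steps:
c(O, Q) = (-32 + O)/(2*Q) (c(O, Q) = (-32 + O)/((2*Q)) = (-32 + O)*(1/(2*Q)) = (-32 + O)/(2*Q))
c(6, B(-2))/(96 + 2304) - Y(45) = ((-32 + 6)/(2*(-1 - 1*(-2))))/(96 + 2304) - 1*(-1537) = ((½)*(-26)/(-1 + 2))/2400 + 1537 = ((½)*(-26)/1)/2400 + 1537 = ((½)*1*(-26))/2400 + 1537 = (1/2400)*(-13) + 1537 = -13/2400 + 1537 = 3688787/2400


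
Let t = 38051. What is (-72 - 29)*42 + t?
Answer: 33809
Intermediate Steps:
(-72 - 29)*42 + t = (-72 - 29)*42 + 38051 = -101*42 + 38051 = -4242 + 38051 = 33809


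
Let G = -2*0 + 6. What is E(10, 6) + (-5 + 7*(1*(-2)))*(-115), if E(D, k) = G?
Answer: 2191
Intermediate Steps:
G = 6 (G = 0 + 6 = 6)
E(D, k) = 6
E(10, 6) + (-5 + 7*(1*(-2)))*(-115) = 6 + (-5 + 7*(1*(-2)))*(-115) = 6 + (-5 + 7*(-2))*(-115) = 6 + (-5 - 14)*(-115) = 6 - 19*(-115) = 6 + 2185 = 2191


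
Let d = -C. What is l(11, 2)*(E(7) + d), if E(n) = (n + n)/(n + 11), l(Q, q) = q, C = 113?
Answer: -2020/9 ≈ -224.44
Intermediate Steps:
E(n) = 2*n/(11 + n) (E(n) = (2*n)/(11 + n) = 2*n/(11 + n))
d = -113 (d = -1*113 = -113)
l(11, 2)*(E(7) + d) = 2*(2*7/(11 + 7) - 113) = 2*(2*7/18 - 113) = 2*(2*7*(1/18) - 113) = 2*(7/9 - 113) = 2*(-1010/9) = -2020/9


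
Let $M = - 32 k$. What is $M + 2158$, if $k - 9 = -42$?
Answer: $3214$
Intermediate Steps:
$k = -33$ ($k = 9 - 42 = -33$)
$M = 1056$ ($M = \left(-32\right) \left(-33\right) = 1056$)
$M + 2158 = 1056 + 2158 = 3214$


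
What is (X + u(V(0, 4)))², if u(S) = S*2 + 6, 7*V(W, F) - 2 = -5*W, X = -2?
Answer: 1024/49 ≈ 20.898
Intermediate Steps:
V(W, F) = 2/7 - 5*W/7 (V(W, F) = 2/7 + (-5*W)/7 = 2/7 - 5*W/7)
u(S) = 6 + 2*S (u(S) = 2*S + 6 = 6 + 2*S)
(X + u(V(0, 4)))² = (-2 + (6 + 2*(2/7 - 5/7*0)))² = (-2 + (6 + 2*(2/7 + 0)))² = (-2 + (6 + 2*(2/7)))² = (-2 + (6 + 4/7))² = (-2 + 46/7)² = (32/7)² = 1024/49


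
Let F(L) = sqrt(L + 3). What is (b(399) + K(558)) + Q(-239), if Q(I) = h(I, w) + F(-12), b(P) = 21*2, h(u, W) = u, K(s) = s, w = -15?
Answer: 361 + 3*I ≈ 361.0 + 3.0*I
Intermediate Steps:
F(L) = sqrt(3 + L)
b(P) = 42
Q(I) = I + 3*I (Q(I) = I + sqrt(3 - 12) = I + sqrt(-9) = I + 3*I)
(b(399) + K(558)) + Q(-239) = (42 + 558) + (-239 + 3*I) = 600 + (-239 + 3*I) = 361 + 3*I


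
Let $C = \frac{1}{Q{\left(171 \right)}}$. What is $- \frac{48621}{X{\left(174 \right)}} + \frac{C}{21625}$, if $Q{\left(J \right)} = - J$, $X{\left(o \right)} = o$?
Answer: $- \frac{59931460183}{214476750} \approx -279.43$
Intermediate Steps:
$C = - \frac{1}{171}$ ($C = \frac{1}{\left(-1\right) 171} = \frac{1}{-171} = - \frac{1}{171} \approx -0.005848$)
$- \frac{48621}{X{\left(174 \right)}} + \frac{C}{21625} = - \frac{48621}{174} - \frac{1}{171 \cdot 21625} = \left(-48621\right) \frac{1}{174} - \frac{1}{3697875} = - \frac{16207}{58} - \frac{1}{3697875} = - \frac{59931460183}{214476750}$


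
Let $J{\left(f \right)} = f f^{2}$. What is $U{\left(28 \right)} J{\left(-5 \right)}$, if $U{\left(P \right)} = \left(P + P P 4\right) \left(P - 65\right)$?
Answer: $14633500$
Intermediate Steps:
$J{\left(f \right)} = f^{3}$
$U{\left(P \right)} = \left(-65 + P\right) \left(P + 4 P^{2}\right)$ ($U{\left(P \right)} = \left(P + P^{2} \cdot 4\right) \left(-65 + P\right) = \left(P + 4 P^{2}\right) \left(-65 + P\right) = \left(-65 + P\right) \left(P + 4 P^{2}\right)$)
$U{\left(28 \right)} J{\left(-5 \right)} = 28 \left(-65 - 7252 + 4 \cdot 28^{2}\right) \left(-5\right)^{3} = 28 \left(-65 - 7252 + 4 \cdot 784\right) \left(-125\right) = 28 \left(-65 - 7252 + 3136\right) \left(-125\right) = 28 \left(-4181\right) \left(-125\right) = \left(-117068\right) \left(-125\right) = 14633500$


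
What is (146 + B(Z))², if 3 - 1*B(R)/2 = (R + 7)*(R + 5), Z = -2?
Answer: 14884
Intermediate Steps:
B(R) = 6 - 2*(5 + R)*(7 + R) (B(R) = 6 - 2*(R + 7)*(R + 5) = 6 - 2*(7 + R)*(5 + R) = 6 - 2*(5 + R)*(7 + R))
(146 + B(Z))² = (146 + (-64 - 24*(-2) - 2*(-2)²))² = (146 + (-64 + 48 - 2*4))² = (146 + (-64 + 48 - 8))² = (146 - 24)² = 122² = 14884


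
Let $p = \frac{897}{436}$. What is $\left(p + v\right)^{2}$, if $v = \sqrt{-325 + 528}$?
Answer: $\frac{39394097}{190096} + \frac{897 \sqrt{203}}{218} \approx 265.86$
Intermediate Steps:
$p = \frac{897}{436}$ ($p = 897 \cdot \frac{1}{436} = \frac{897}{436} \approx 2.0573$)
$v = \sqrt{203} \approx 14.248$
$\left(p + v\right)^{2} = \left(\frac{897}{436} + \sqrt{203}\right)^{2}$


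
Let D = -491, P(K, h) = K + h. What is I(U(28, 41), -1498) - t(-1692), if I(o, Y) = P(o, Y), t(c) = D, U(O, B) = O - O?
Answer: -1007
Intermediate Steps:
U(O, B) = 0
t(c) = -491
I(o, Y) = Y + o (I(o, Y) = o + Y = Y + o)
I(U(28, 41), -1498) - t(-1692) = (-1498 + 0) - 1*(-491) = -1498 + 491 = -1007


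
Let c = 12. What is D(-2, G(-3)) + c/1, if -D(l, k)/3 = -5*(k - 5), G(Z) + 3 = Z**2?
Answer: 27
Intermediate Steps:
G(Z) = -3 + Z**2
D(l, k) = -75 + 15*k (D(l, k) = -(-15)*(k - 5) = -(-15)*(-5 + k) = -3*(25 - 5*k) = -75 + 15*k)
D(-2, G(-3)) + c/1 = (-75 + 15*(-3 + (-3)**2)) + 12/1 = (-75 + 15*(-3 + 9)) + 1*12 = (-75 + 15*6) + 12 = (-75 + 90) + 12 = 15 + 12 = 27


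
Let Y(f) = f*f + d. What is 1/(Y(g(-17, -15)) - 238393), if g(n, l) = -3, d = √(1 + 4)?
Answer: -238384/56826931451 - √5/56826931451 ≈ -4.1950e-6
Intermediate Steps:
d = √5 ≈ 2.2361
Y(f) = √5 + f² (Y(f) = f*f + √5 = f² + √5 = √5 + f²)
1/(Y(g(-17, -15)) - 238393) = 1/((√5 + (-3)²) - 238393) = 1/((√5 + 9) - 238393) = 1/((9 + √5) - 238393) = 1/(-238384 + √5)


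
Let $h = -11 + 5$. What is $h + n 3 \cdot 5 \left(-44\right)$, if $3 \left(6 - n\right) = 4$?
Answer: $-3086$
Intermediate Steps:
$n = \frac{14}{3}$ ($n = 6 - \frac{4}{3} = \frac{14}{3} \approx 4.6667$)
$h = -6$
$h + n 3 \cdot 5 \left(-44\right) = -6 + \frac{14}{3} \cdot 3 \cdot 5 \left(-44\right) = -6 + 14 \cdot 5 \left(-44\right) = -6 + 70 \left(-44\right) = -6 - 3080 = -3086$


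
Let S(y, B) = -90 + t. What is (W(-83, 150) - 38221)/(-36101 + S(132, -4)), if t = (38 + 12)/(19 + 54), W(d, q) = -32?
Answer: 930823/880631 ≈ 1.0570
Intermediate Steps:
t = 50/73 ≈ 0.68493
S(y, B) = -6520/73 (S(y, B) = -90 + 50/73 = -6520/73)
(W(-83, 150) - 38221)/(-36101 + S(132, -4)) = (-32 - 38221)/(-36101 - 6520/73) = -38253/(-2641893/73) = -38253*(-73/2641893) = 930823/880631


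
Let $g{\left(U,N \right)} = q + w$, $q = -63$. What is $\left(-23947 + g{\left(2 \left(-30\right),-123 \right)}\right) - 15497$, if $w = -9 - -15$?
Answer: $-39501$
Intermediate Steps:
$w = 6$ ($w = -9 + 15 = 6$)
$g{\left(U,N \right)} = -57$ ($g{\left(U,N \right)} = -63 + 6 = -57$)
$\left(-23947 + g{\left(2 \left(-30\right),-123 \right)}\right) - 15497 = \left(-23947 - 57\right) - 15497 = -24004 - 15497 = -39501$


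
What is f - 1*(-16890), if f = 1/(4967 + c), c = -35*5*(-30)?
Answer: 172565131/10217 ≈ 16890.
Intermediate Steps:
c = 5250 (c = -175*(-30) = 5250)
f = 1/10217 (f = 1/(4967 + 5250) = 1/10217 ≈ 9.7876e-5)
f - 1*(-16890) = 1/10217 - 1*(-16890) = 1/10217 + 16890 = 172565131/10217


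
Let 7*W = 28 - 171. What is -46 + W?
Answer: -465/7 ≈ -66.429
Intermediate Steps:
W = -143/7 (W = (28 - 171)/7 = (1/7)*(-143) = -143/7 ≈ -20.429)
-46 + W = -46 - 143/7 = -465/7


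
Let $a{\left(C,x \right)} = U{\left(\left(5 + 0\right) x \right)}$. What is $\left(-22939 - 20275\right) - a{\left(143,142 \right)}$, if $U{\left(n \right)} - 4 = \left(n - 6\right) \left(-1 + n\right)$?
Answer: $-542354$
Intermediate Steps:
$U{\left(n \right)} = 4 + \left(-1 + n\right) \left(-6 + n\right)$ ($U{\left(n \right)} = 4 + \left(n - 6\right) \left(-1 + n\right) = 4 + \left(-6 + n\right) \left(-1 + n\right) = 4 + \left(-1 + n\right) \left(-6 + n\right)$)
$a{\left(C,x \right)} = 10 - 35 x + 25 x^{2}$ ($a{\left(C,x \right)} = 10 + \left(\left(5 + 0\right) x\right)^{2} - 7 \left(5 + 0\right) x = 10 + \left(5 x\right)^{2} - 7 \cdot 5 x = 10 + 25 x^{2} - 35 x = 10 - 35 x + 25 x^{2}$)
$\left(-22939 - 20275\right) - a{\left(143,142 \right)} = \left(-22939 - 20275\right) - \left(10 - 4970 + 25 \cdot 142^{2}\right) = \left(-22939 - 20275\right) - \left(10 - 4970 + 25 \cdot 20164\right) = -43214 - \left(10 - 4970 + 504100\right) = -43214 - 499140 = -542354$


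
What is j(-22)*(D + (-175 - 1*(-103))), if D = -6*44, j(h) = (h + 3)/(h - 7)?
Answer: -6384/29 ≈ -220.14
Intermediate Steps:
j(h) = (3 + h)/(-7 + h)
D = -264
j(-22)*(D + (-175 - 1*(-103))) = ((3 - 22)/(-7 - 22))*(-264 + (-175 - 1*(-103))) = (-19/(-29))*(-264 + (-175 + 103)) = (-1/29*(-19))*(-264 - 72) = (19/29)*(-336) = -6384/29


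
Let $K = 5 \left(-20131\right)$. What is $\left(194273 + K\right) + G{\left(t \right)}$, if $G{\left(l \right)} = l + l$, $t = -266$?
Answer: $93086$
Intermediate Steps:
$G{\left(l \right)} = 2 l$
$K = -100655$
$\left(194273 + K\right) + G{\left(t \right)} = \left(194273 - 100655\right) + 2 \left(-266\right) = 93618 - 532 = 93086$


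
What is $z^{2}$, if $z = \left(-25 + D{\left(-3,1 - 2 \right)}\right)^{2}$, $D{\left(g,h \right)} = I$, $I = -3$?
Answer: $614656$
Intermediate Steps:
$D{\left(g,h \right)} = -3$
$z = 784$ ($z = \left(-25 - 3\right)^{2} = \left(-28\right)^{2} = 784$)
$z^{2} = 784^{2} = 614656$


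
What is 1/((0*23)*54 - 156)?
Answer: -1/156 ≈ -0.0064103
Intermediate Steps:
1/((0*23)*54 - 156) = 1/(0*54 - 156) = 1/(0 - 156) = 1/(-156) = -1/156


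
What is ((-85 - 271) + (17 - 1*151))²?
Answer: 240100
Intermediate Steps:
((-85 - 271) + (17 - 1*151))² = (-356 + (17 - 151))² = (-356 - 134)² = (-490)² = 240100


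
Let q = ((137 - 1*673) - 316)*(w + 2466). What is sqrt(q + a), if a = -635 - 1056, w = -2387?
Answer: I*sqrt(68999) ≈ 262.68*I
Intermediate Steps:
q = -67308 (q = ((137 - 1*673) - 316)*(-2387 + 2466) = ((137 - 673) - 316)*79 = (-536 - 316)*79 = -852*79 = -67308)
a = -1691
sqrt(q + a) = sqrt(-67308 - 1691) = sqrt(-68999) = I*sqrt(68999)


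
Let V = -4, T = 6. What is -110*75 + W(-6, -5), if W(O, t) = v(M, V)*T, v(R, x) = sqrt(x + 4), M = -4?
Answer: -8250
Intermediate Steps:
v(R, x) = sqrt(4 + x)
W(O, t) = 0 (W(O, t) = sqrt(4 - 4)*6 = sqrt(0)*6 = 0*6 = 0)
-110*75 + W(-6, -5) = -110*75 + 0 = -8250 + 0 = -8250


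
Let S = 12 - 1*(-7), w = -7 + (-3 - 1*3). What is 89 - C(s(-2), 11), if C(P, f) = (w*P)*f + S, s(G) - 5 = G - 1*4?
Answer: -73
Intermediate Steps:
s(G) = 1 + G (s(G) = 5 + (G - 1*4) = 5 + (G - 4) = 5 + (-4 + G) = 1 + G)
w = -13 (w = -7 + (-3 - 3) = -7 - 6 = -13)
S = 19 (S = 12 + 7 = 19)
C(P, f) = 19 - 13*P*f (C(P, f) = (-13*P)*f + 19 = -13*P*f + 19 = 19 - 13*P*f)
89 - C(s(-2), 11) = 89 - (19 - 13*(1 - 2)*11) = 89 - (19 - 13*(-1)*11) = 89 - (19 + 143) = 89 - 1*162 = 89 - 162 = -73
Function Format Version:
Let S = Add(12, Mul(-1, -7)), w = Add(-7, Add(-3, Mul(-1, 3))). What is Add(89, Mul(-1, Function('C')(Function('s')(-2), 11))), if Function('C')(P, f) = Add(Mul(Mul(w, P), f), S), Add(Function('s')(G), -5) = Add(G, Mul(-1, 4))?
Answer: -73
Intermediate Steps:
Function('s')(G) = Add(1, G) (Function('s')(G) = Add(5, Add(G, Mul(-1, 4))) = Add(5, Add(G, -4)) = Add(5, Add(-4, G)) = Add(1, G))
w = -13 (w = Add(-7, Add(-3, -3)) = Add(-7, -6) = -13)
S = 19 (S = Add(12, 7) = 19)
Function('C')(P, f) = Add(19, Mul(-13, P, f)) (Function('C')(P, f) = Add(Mul(Mul(-13, P), f), 19) = Add(Mul(-13, P, f), 19) = Add(19, Mul(-13, P, f)))
Add(89, Mul(-1, Function('C')(Function('s')(-2), 11))) = Add(89, Mul(-1, Add(19, Mul(-13, Add(1, -2), 11)))) = Add(89, Mul(-1, Add(19, Mul(-13, -1, 11)))) = Add(89, Mul(-1, Add(19, 143))) = Add(89, Mul(-1, 162)) = Add(89, -162) = -73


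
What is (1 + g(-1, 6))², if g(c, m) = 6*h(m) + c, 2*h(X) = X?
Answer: 324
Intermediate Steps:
h(X) = X/2
g(c, m) = c + 3*m (g(c, m) = 6*(m/2) + c = 3*m + c = c + 3*m)
(1 + g(-1, 6))² = (1 + (-1 + 3*6))² = (1 + (-1 + 18))² = (1 + 17)² = 18² = 324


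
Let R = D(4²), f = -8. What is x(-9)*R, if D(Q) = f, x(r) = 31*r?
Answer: 2232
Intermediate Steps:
D(Q) = -8
R = -8
x(-9)*R = (31*(-9))*(-8) = -279*(-8) = 2232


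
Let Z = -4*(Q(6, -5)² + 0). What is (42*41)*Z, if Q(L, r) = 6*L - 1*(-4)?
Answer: -11020800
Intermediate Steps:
Q(L, r) = 4 + 6*L (Q(L, r) = 6*L + 4 = 4 + 6*L)
Z = -6400 (Z = -4*((4 + 6*6)² + 0) = -4*((4 + 36)² + 0) = -4*(40² + 0) = -4*(1600 + 0) = -4*1600 = -6400)
(42*41)*Z = (42*41)*(-6400) = 1722*(-6400) = -11020800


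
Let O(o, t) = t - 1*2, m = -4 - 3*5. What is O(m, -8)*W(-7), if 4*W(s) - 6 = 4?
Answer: -25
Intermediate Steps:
W(s) = 5/2 (W(s) = 3/2 + (1/4)*4 = 3/2 + 1 = 5/2)
m = -19 (m = -4 - 15 = -19)
O(o, t) = -2 + t (O(o, t) = t - 2 = -2 + t)
O(m, -8)*W(-7) = (-2 - 8)*(5/2) = -10*5/2 = -25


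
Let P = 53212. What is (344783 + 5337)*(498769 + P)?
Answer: 193259587720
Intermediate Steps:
(344783 + 5337)*(498769 + P) = (344783 + 5337)*(498769 + 53212) = 350120*551981 = 193259587720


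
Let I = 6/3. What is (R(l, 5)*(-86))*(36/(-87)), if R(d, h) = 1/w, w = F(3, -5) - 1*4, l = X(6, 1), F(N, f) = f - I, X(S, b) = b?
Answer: -1032/319 ≈ -3.2351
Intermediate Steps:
I = 2 (I = 6*(⅓) = 2)
F(N, f) = -2 + f (F(N, f) = f - 1*2 = f - 2 = -2 + f)
l = 1
w = -11 (w = (-2 - 5) - 1*4 = -7 - 4 = -11)
R(d, h) = -1/11 (R(d, h) = 1/(-11) = -1/11)
(R(l, 5)*(-86))*(36/(-87)) = (-1/11*(-86))*(36/(-87)) = 86*(36*(-1/87))/11 = (86/11)*(-12/29) = -1032/319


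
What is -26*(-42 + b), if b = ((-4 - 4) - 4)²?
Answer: -2652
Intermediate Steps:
b = 144 (b = (-8 - 4)² = (-12)² = 144)
-26*(-42 + b) = -26*(-42 + 144) = -26*102 = -2652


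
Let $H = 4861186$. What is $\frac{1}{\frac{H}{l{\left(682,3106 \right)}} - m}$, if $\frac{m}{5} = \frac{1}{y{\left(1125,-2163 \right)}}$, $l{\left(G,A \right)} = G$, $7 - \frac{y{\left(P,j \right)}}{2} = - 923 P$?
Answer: $\frac{64379684}{458888003577} \approx 0.00014029$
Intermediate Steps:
$y{\left(P,j \right)} = 14 + 1846 P$ ($y{\left(P,j \right)} = 14 - 2 \left(- 923 P\right) = 14 + 1846 P$)
$m = \frac{5}{2076764}$ ($m = \frac{5}{14 + 1846 \cdot 1125} = \frac{5}{14 + 2076750} = \frac{5}{2076764} \approx 2.4076 \cdot 10^{-6}$)
$\frac{1}{\frac{H}{l{\left(682,3106 \right)}} - m} = \frac{1}{\frac{4861186}{682} - \frac{5}{2076764}} = \frac{1}{4861186 \cdot \frac{1}{682} - \frac{5}{2076764}} = \frac{1}{\frac{220963}{31} - \frac{5}{2076764}} = \frac{1}{\frac{458888003577}{64379684}} = \frac{64379684}{458888003577}$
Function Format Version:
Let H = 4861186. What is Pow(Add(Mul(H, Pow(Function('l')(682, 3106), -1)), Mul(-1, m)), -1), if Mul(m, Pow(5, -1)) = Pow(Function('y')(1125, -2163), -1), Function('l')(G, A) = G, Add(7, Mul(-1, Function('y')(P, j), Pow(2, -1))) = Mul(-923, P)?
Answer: Rational(64379684, 458888003577) ≈ 0.00014029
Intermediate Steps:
Function('y')(P, j) = Add(14, Mul(1846, P)) (Function('y')(P, j) = Add(14, Mul(-2, Mul(-923, P))) = Add(14, Mul(1846, P)))
m = Rational(5, 2076764) (m = Mul(5, Pow(Add(14, Mul(1846, 1125)), -1)) = Mul(5, Pow(Add(14, 2076750), -1)) = Mul(5, Pow(2076764, -1)) = Mul(5, Rational(1, 2076764)) = Rational(5, 2076764) ≈ 2.4076e-6)
Pow(Add(Mul(H, Pow(Function('l')(682, 3106), -1)), Mul(-1, m)), -1) = Pow(Add(Mul(4861186, Pow(682, -1)), Mul(-1, Rational(5, 2076764))), -1) = Pow(Add(Mul(4861186, Rational(1, 682)), Rational(-5, 2076764)), -1) = Pow(Add(Rational(220963, 31), Rational(-5, 2076764)), -1) = Pow(Rational(458888003577, 64379684), -1) = Rational(64379684, 458888003577)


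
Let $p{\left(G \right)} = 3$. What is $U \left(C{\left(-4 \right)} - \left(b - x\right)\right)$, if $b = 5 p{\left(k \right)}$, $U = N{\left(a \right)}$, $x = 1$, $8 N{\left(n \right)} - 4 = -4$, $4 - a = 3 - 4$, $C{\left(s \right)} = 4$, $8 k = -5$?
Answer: $0$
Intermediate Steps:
$k = - \frac{5}{8}$ ($k = \frac{1}{8} \left(-5\right) = - \frac{5}{8} \approx -0.625$)
$a = 5$ ($a = 4 - \left(3 - 4\right) = 4 - -1 = 4 + 1 = 5$)
$N{\left(n \right)} = 0$ ($N{\left(n \right)} = \frac{1}{2} + \frac{1}{8} \left(-4\right) = \frac{1}{2} - \frac{1}{2} = 0$)
$U = 0$
$b = 15$ ($b = 5 \cdot 3 = 15$)
$U \left(C{\left(-4 \right)} - \left(b - x\right)\right) = 0 \left(4 - \left(15 - 1\right)\right) = 0 \left(4 - 14\right) = 0 \left(-10\right) = 0$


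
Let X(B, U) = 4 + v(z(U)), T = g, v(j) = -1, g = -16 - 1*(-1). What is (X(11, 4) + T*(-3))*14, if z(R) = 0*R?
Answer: 672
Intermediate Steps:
g = -15 (g = -16 + 1 = -15)
z(R) = 0
T = -15
X(B, U) = 3 (X(B, U) = 4 - 1 = 3)
(X(11, 4) + T*(-3))*14 = (3 - 15*(-3))*14 = (3 + 45)*14 = 48*14 = 672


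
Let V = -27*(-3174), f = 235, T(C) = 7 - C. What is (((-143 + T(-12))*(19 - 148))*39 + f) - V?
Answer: 538381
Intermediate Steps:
V = 85698
(((-143 + T(-12))*(19 - 148))*39 + f) - V = (((-143 + (7 - 1*(-12)))*(19 - 148))*39 + 235) - 1*85698 = (((-143 + (7 + 12))*(-129))*39 + 235) - 85698 = (((-143 + 19)*(-129))*39 + 235) - 85698 = (-124*(-129)*39 + 235) - 85698 = (15996*39 + 235) - 85698 = (623844 + 235) - 85698 = 624079 - 85698 = 538381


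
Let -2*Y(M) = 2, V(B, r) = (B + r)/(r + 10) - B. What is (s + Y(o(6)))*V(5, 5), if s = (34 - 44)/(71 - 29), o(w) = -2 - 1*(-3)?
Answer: 338/63 ≈ 5.3651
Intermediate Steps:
V(B, r) = -B + (B + r)/(10 + r) (V(B, r) = (B + r)/(10 + r) - B = -B + (B + r)/(10 + r))
o(w) = 1 (o(w) = -2 + 3 = 1)
Y(M) = -1 (Y(M) = -1/2*2 = -1)
s = -5/21 (s = -10/42 = -10*1/42 = -5/21 ≈ -0.23810)
(s + Y(o(6)))*V(5, 5) = (-5/21 - 1)*((5 - 9*5 - 1*5*5)/(10 + 5)) = -26*(5 - 45 - 25)/(21*15) = -26*(-65)/315 = -26/21*(-13/3) = 338/63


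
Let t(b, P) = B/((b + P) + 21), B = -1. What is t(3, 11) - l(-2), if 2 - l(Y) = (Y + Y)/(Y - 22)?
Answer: -391/210 ≈ -1.8619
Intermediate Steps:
l(Y) = 2 - 2*Y/(-22 + Y) (l(Y) = 2 - (Y + Y)/(Y - 22) = 2 - 2*Y/(-22 + Y))
t(b, P) = -1/(21 + P + b) (t(b, P) = -1/((b + P) + 21) = -1/((P + b) + 21) = -1/(21 + P + b))
t(3, 11) - l(-2) = -1/(21 + 11 + 3) - (-44)/(-22 - 2) = -1/35 - (-44)/(-24) = -1*1/35 - (-44)*(-1)/24 = -1/35 - 1*11/6 = -1/35 - 11/6 = -391/210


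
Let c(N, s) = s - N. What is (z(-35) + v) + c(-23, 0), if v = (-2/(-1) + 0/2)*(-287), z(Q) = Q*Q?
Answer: 674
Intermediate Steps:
z(Q) = Q²
v = -574 (v = (-2*(-1) + 0*(½))*(-287) = (2 + 0)*(-287) = 2*(-287) = -574)
(z(-35) + v) + c(-23, 0) = ((-35)² - 574) + (0 - 1*(-23)) = (1225 - 574) + (0 + 23) = 651 + 23 = 674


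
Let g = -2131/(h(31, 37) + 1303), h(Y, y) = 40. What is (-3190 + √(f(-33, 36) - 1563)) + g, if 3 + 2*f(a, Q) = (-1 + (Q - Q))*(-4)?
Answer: -4286301/1343 + 25*I*√10/2 ≈ -3191.6 + 39.528*I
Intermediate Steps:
f(a, Q) = ½ (f(a, Q) = -3/2 + ((-1 + (Q - Q))*(-4))/2 = -3/2 + ((-1 + 0)*(-4))/2 = -3/2 + (-1*(-4))/2 = -3/2 + (½)*4 = -3/2 + 2 = ½)
g = -2131/1343 (g = -2131/(40 + 1303) = -2131/1343 ≈ -1.5867)
(-3190 + √(f(-33, 36) - 1563)) + g = (-3190 + √(½ - 1563)) - 2131/1343 = (-3190 + √(-3125/2)) - 2131/1343 = (-3190 + 25*I*√10/2) - 2131/1343 = -4286301/1343 + 25*I*√10/2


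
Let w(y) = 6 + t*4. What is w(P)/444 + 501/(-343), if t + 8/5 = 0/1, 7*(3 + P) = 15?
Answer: -556453/380730 ≈ -1.4615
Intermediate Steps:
P = -6/7 (P = -3 + (⅐)*15 = -3 + 15/7 = -6/7 ≈ -0.85714)
t = -8/5 (t = -8/5 + 0/1 = -8/5 + 0*1 = -8/5 + 0 = -8/5 ≈ -1.6000)
w(y) = -⅖ (w(y) = 6 - 8/5*4 = 6 - 32/5 = -⅖)
w(P)/444 + 501/(-343) = -⅖/444 + 501/(-343) = -⅖*1/444 + 501*(-1/343) = -1/1110 - 501/343 = -556453/380730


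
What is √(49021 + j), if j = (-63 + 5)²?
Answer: √52385 ≈ 228.88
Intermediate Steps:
j = 3364 (j = (-58)² = 3364)
√(49021 + j) = √(49021 + 3364) = √52385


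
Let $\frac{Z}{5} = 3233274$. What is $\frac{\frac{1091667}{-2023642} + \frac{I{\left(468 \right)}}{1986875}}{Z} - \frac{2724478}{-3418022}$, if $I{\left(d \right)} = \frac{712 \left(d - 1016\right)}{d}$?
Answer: $\frac{10359907964708908245556173397}{12997130028176550257692762500} \approx 0.79709$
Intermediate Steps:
$Z = 16166370$ ($Z = 5 \cdot 3233274 = 16166370$)
$I{\left(d \right)} = \frac{-723392 + 712 d}{d}$ ($I{\left(d \right)} = \frac{712 \left(-1016 + d\right)}{d} = \frac{-723392 + 712 d}{d}$)
$\frac{\frac{1091667}{-2023642} + \frac{I{\left(468 \right)}}{1986875}}{Z} - \frac{2724478}{-3418022} = \frac{\frac{1091667}{-2023642} + \frac{712 - \frac{723392}{468}}{1986875}}{16166370} - \frac{2724478}{-3418022} = \left(1091667 \left(- \frac{1}{2023642}\right) + \left(712 - \frac{180848}{117}\right) \frac{1}{1986875}\right) \frac{1}{16166370} - - \frac{1362239}{1709011} = \left(- \frac{1091667}{2023642} + \left(712 - \frac{180848}{117}\right) \frac{1}{1986875}\right) \frac{1}{16166370} + \frac{1362239}{1709011} = \left(- \frac{1091667}{2023642} - \frac{97544}{232464375}\right) \frac{1}{16166370} + \frac{1362239}{1709011} = \left(- \frac{253971080998373}{470424672753750}\right) \frac{1}{16166370} + \frac{1362239}{1709011} = - \frac{253971080998373}{7605059316866041387500} + \frac{1362239}{1709011} = \frac{10359907964708908245556173397}{12997130028176550257692762500}$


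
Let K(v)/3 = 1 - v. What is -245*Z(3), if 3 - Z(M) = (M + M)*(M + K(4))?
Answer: -9555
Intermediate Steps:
K(v) = 3 - 3*v (K(v) = 3*(1 - v) = 3 - 3*v)
Z(M) = 3 - 2*M*(-9 + M) (Z(M) = 3 - (M + M)*(M + (3 - 3*4)) = 3 - 2*M*(M + (3 - 12)) = 3 - 2*M*(M - 9) = 3 - 2*M*(-9 + M))
-245*Z(3) = -245*(3 - 2*3**2 + 18*3) = -245*(3 - 2*9 + 54) = -245*(3 - 18 + 54) = -245*39 = -9555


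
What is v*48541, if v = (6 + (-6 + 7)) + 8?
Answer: 728115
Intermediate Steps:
v = 15 (v = (6 + 1) + 8 = 7 + 8 = 15)
v*48541 = 15*48541 = 728115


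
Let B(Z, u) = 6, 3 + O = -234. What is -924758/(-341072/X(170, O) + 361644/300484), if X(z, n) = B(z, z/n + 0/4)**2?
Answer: 625218711462/6404603729 ≈ 97.620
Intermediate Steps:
O = -237 (O = -3 - 234 = -237)
X(z, n) = 36 (X(z, n) = 6**2 = 36)
-924758/(-341072/X(170, O) + 361644/300484) = -924758/(-341072/36 + 361644/300484) = -924758/(-341072*1/36 + 361644*(1/300484)) = -924758/(-85268/9 + 90411/75121) = -924758/(-6404603729/676089) = -924758*(-676089/6404603729) = 625218711462/6404603729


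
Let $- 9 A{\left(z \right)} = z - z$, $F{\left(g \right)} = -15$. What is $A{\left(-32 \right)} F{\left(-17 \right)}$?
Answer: $0$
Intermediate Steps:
$A{\left(z \right)} = 0$ ($A{\left(z \right)} = - \frac{z - z}{9} = \left(- \frac{1}{9}\right) 0 = 0$)
$A{\left(-32 \right)} F{\left(-17 \right)} = 0 \left(-15\right) = 0$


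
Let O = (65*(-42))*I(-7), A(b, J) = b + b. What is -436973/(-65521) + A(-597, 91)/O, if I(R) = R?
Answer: 1378720326/208684385 ≈ 6.6067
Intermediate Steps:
A(b, J) = 2*b
O = 19110 (O = (65*(-42))*(-7) = -2730*(-7) = 19110)
-436973/(-65521) + A(-597, 91)/O = -436973/(-65521) + (2*(-597))/19110 = -436973*(-1/65521) - 1194*1/19110 = 436973/65521 - 199/3185 = 1378720326/208684385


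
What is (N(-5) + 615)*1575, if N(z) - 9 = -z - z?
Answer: 998550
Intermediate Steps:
N(z) = 9 - 2*z (N(z) = 9 + (-z - z) = 9 - 2*z)
(N(-5) + 615)*1575 = ((9 - 2*(-5)) + 615)*1575 = ((9 + 10) + 615)*1575 = (19 + 615)*1575 = 634*1575 = 998550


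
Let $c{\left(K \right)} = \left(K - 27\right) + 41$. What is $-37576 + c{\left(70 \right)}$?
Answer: $-37492$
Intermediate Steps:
$c{\left(K \right)} = 14 + K$ ($c{\left(K \right)} = \left(K - 27\right) + 41 = \left(-27 + K\right) + 41 = 14 + K$)
$-37576 + c{\left(70 \right)} = -37576 + \left(14 + 70\right) = -37576 + 84 = -37492$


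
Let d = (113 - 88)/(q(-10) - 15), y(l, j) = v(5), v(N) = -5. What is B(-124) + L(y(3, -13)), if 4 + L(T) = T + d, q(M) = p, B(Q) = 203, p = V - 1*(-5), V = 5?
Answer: 189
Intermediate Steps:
p = 10 (p = 5 - 1*(-5) = 5 + 5 = 10)
y(l, j) = -5
q(M) = 10
d = -5 (d = (113 - 88)/(10 - 15) = 25/(-5) = 25*(-⅕) = -5)
L(T) = -9 + T (L(T) = -4 + (T - 5) = -4 + (-5 + T) = -9 + T)
B(-124) + L(y(3, -13)) = 203 + (-9 - 5) = 203 - 14 = 189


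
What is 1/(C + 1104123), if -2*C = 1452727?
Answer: 2/755519 ≈ 2.6472e-6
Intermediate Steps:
C = -1452727/2 (C = -1/2*1452727 = -1452727/2 ≈ -7.2636e+5)
1/(C + 1104123) = 1/(-1452727/2 + 1104123) = 1/(755519/2) = 2/755519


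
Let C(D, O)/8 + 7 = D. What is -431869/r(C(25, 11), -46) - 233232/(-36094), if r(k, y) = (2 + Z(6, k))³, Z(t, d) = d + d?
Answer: 2836353684157/440148283000 ≈ 6.4441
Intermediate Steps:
C(D, O) = -56 + 8*D
Z(t, d) = 2*d
r(k, y) = (2 + 2*k)³
-431869/r(C(25, 11), -46) - 233232/(-36094) = -431869*1/(8*(1 + (-56 + 8*25))³) - 233232/(-36094) = -431869*1/(8*(1 + (-56 + 200))³) - 233232*(-1/36094) = -431869*1/(8*(1 + 144)³) + 116616/18047 = -431869/(8*145³) + 116616/18047 = -431869/(8*3048625) + 116616/18047 = -431869/24389000 + 116616/18047 = 2836353684157/440148283000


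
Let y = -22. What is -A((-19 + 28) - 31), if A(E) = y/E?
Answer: -1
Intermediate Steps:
A(E) = -22/E
-A((-19 + 28) - 31) = -(-22)/((-19 + 28) - 31) = -(-22)/(9 - 31) = -(-22)/(-22) = -(-22)*(-1)/22 = -1*1 = -1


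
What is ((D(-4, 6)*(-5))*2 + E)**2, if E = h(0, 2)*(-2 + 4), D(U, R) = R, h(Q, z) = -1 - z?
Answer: 4356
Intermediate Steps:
E = -6 (E = (-1 - 1*2)*(-2 + 4) = (-1 - 2)*2 = -3*2 = -6)
((D(-4, 6)*(-5))*2 + E)**2 = ((6*(-5))*2 - 6)**2 = (-30*2 - 6)**2 = (-60 - 6)**2 = (-66)**2 = 4356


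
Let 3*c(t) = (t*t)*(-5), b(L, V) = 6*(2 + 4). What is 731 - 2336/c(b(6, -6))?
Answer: 98831/135 ≈ 732.08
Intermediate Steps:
b(L, V) = 36 (b(L, V) = 6*6 = 36)
c(t) = -5*t²/3 (c(t) = ((t*t)*(-5))/3 = (t²*(-5))/3 = (-5*t²)/3 = -5*t²/3)
731 - 2336/c(b(6, -6)) = 731 - 2336/((-5/3*36²)) = 731 - 2336/((-5/3*1296)) = 731 - 2336/(-2160) = 731 - 2336*(-1)/2160 = 731 - 1*(-146/135) = 731 + 146/135 = 98831/135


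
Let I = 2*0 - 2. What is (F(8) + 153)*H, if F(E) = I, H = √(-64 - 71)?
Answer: 453*I*√15 ≈ 1754.5*I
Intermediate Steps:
H = 3*I*√15 (H = √(-135) = 3*I*√15 ≈ 11.619*I)
I = -2 (I = 0 - 2 = -2)
F(E) = -2
(F(8) + 153)*H = (-2 + 153)*(3*I*√15) = 151*(3*I*√15) = 453*I*√15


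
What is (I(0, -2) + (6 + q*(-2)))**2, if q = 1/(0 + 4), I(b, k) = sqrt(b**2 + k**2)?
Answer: 225/4 ≈ 56.250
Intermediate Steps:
q = 1/4 ≈ 0.25000
(I(0, -2) + (6 + q*(-2)))**2 = (sqrt(0**2 + (-2)**2) + (6 + (1/4)*(-2)))**2 = (sqrt(0 + 4) + (6 - 1/2))**2 = (sqrt(4) + 11/2)**2 = (2 + 11/2)**2 = (15/2)**2 = 225/4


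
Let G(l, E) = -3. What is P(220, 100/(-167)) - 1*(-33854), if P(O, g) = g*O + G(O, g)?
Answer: 5631117/167 ≈ 33719.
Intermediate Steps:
P(O, g) = -3 + O*g (P(O, g) = g*O - 3 = O*g - 3 = -3 + O*g)
P(220, 100/(-167)) - 1*(-33854) = (-3 + 220*(100/(-167))) - 1*(-33854) = (-3 + 220*(100*(-1/167))) + 33854 = (-3 + 220*(-100/167)) + 33854 = (-3 - 22000/167) + 33854 = -22501/167 + 33854 = 5631117/167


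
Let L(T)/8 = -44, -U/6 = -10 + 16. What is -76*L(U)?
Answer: 26752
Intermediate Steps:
U = -36 (U = -6*(-10 + 16) = -6*6 = -36)
L(T) = -352 (L(T) = 8*(-44) = -352)
-76*L(U) = -76*(-352) = 26752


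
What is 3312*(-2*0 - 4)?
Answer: -13248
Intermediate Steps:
3312*(-2*0 - 4) = 3312*(0 - 4) = 3312*(-4) = -13248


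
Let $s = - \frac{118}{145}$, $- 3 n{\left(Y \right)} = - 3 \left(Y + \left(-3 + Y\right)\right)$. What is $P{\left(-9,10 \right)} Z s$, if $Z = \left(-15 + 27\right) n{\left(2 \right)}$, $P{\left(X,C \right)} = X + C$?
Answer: $- \frac{1416}{145} \approx -9.7655$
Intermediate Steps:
$n{\left(Y \right)} = -3 + 2 Y$ ($n{\left(Y \right)} = - \frac{\left(-3\right) \left(Y + \left(-3 + Y\right)\right)}{3} = - \frac{\left(-3\right) \left(-3 + 2 Y\right)}{3} = - \frac{9 - 6 Y}{3} = -3 + 2 Y$)
$P{\left(X,C \right)} = C + X$
$Z = 12$ ($Z = \left(-15 + 27\right) \left(-3 + 2 \cdot 2\right) = 12 \left(-3 + 4\right) = 12 \cdot 1 = 12$)
$s = - \frac{118}{145}$ ($s = \left(-118\right) \frac{1}{145} = - \frac{118}{145} \approx -0.81379$)
$P{\left(-9,10 \right)} Z s = \left(10 - 9\right) 12 \left(- \frac{118}{145}\right) = 1 \cdot 12 \left(- \frac{118}{145}\right) = 12 \left(- \frac{118}{145}\right) = - \frac{1416}{145}$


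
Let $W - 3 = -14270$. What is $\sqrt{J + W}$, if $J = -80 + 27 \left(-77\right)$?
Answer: $i \sqrt{16426} \approx 128.16 i$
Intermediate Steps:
$W = -14267$ ($W = 3 - 14270 = -14267$)
$J = -2159$ ($J = -80 - 2079 = -2159$)
$\sqrt{J + W} = \sqrt{-2159 - 14267} = \sqrt{-16426} = i \sqrt{16426}$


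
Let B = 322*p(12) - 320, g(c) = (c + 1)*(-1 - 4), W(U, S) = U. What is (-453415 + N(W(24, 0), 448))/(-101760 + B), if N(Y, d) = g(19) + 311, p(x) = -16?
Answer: 37767/8936 ≈ 4.2264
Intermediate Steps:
g(c) = -5 - 5*c (g(c) = (1 + c)*(-5) = -5 - 5*c)
B = -5472 (B = 322*(-16) - 320 = -5152 - 320 = -5472)
N(Y, d) = 211 (N(Y, d) = (-5 - 5*19) + 311 = (-5 - 95) + 311 = -100 + 311 = 211)
(-453415 + N(W(24, 0), 448))/(-101760 + B) = (-453415 + 211)/(-101760 - 5472) = -453204/(-107232) = -453204*(-1/107232) = 37767/8936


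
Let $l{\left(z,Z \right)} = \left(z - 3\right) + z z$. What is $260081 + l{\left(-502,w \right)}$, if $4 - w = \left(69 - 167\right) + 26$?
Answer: $511580$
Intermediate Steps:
$w = 76$ ($w = 4 - \left(\left(69 - 167\right) + 26\right) = 4 - \left(-98 + 26\right) = 4 - -72 = 4 + 72 = 76$)
$l{\left(z,Z \right)} = -3 + z + z^{2}$ ($l{\left(z,Z \right)} = \left(z - 3\right) + z^{2} = \left(-3 + z\right) + z^{2} = -3 + z + z^{2}$)
$260081 + l{\left(-502,w \right)} = 260081 - \left(505 - 252004\right) = 260081 - -251499 = 260081 + 251499 = 511580$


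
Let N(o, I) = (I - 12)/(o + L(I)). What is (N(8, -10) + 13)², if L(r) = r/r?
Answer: 9025/81 ≈ 111.42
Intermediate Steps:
L(r) = 1
N(o, I) = (-12 + I)/(1 + o) (N(o, I) = (I - 12)/(o + 1) = (-12 + I)/(1 + o))
(N(8, -10) + 13)² = ((-12 - 10)/(1 + 8) + 13)² = (-22/9 + 13)² = (95/9)² = 9025/81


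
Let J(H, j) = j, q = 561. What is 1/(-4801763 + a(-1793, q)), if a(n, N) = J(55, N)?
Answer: -1/4801202 ≈ -2.0828e-7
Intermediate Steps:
a(n, N) = N
1/(-4801763 + a(-1793, q)) = 1/(-4801763 + 561) = 1/(-4801202) = -1/4801202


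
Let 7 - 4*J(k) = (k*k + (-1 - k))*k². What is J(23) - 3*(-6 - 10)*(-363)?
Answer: -168417/2 ≈ -84209.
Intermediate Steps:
J(k) = 7/4 - k²*(-1 + k² - k)/4 (J(k) = 7/4 - (k*k + (-1 - k))*k²/4 = 7/4 - (k² + (-1 - k))*k²/4 = 7/4 - (-1 + k² - k)*k²/4 = 7/4 - k²*(-1 + k² - k)/4)
J(23) - 3*(-6 - 10)*(-363) = (7/4 - ¼*23⁴ + (¼)*23² + (¼)*23³) - 3*(-6 - 10)*(-363) = (7/4 - ¼*279841 + (¼)*529 + (¼)*12167) - 3*(-16)*(-363) = (7/4 - 279841/4 + 529/4 + 12167/4) + 48*(-363) = -133569/2 - 17424 = -168417/2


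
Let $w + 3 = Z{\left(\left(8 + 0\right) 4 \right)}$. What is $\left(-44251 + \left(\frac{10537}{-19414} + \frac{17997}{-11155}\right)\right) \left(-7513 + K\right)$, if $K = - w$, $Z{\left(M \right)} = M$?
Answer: $\frac{36139769815399173}{108281585} \approx 3.3376 \cdot 10^{8}$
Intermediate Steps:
$w = 29$ ($w = -3 + \left(8 + 0\right) 4 = -3 + 8 \cdot 4 = -3 + 32 = 29$)
$K = -29$ ($K = \left(-1\right) 29 = -29$)
$\left(-44251 + \left(\frac{10537}{-19414} + \frac{17997}{-11155}\right)\right) \left(-7513 + K\right) = \left(-44251 + \left(\frac{10537}{-19414} + \frac{17997}{-11155}\right)\right) \left(-7513 - 29\right) = \left(-44251 + \left(10537 \left(- \frac{1}{19414}\right) + 17997 \left(- \frac{1}{11155}\right)\right)\right) \left(-7542\right) = \left(-44251 - \frac{466933993}{216563170}\right) \left(-7542\right) = \left(- \frac{9583603769663}{216563170}\right) \left(-7542\right) = \frac{36139769815399173}{108281585}$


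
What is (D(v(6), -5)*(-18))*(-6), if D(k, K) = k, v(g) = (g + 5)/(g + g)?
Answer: 99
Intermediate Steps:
v(g) = (5 + g)/(2*g) (v(g) = (5 + g)/((2*g)) = (5 + g)*(1/(2*g)) = (5 + g)/(2*g))
(D(v(6), -5)*(-18))*(-6) = (((½)*(5 + 6)/6)*(-18))*(-6) = (((½)*(⅙)*11)*(-18))*(-6) = ((11/12)*(-18))*(-6) = -33/2*(-6) = 99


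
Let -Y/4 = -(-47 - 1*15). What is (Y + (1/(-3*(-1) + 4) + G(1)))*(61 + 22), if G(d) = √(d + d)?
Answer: -144005/7 + 83*√2 ≈ -20455.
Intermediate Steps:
G(d) = √2*√d (G(d) = √(2*d) = √2*√d)
Y = -248 (Y = -(-4)*(-47 - 1*15) = -(-4)*(-47 - 15) = -(-4)*(-62) = -4*62 = -248)
(Y + (1/(-3*(-1) + 4) + G(1)))*(61 + 22) = (-248 + (1/(-3*(-1) + 4) + √2*√1))*(61 + 22) = (-248 + (1/(3 + 4) + √2*1))*83 = (-248 + (1/7 + √2))*83 = (-248 + (⅐ + √2))*83 = (-1735/7 + √2)*83 = -144005/7 + 83*√2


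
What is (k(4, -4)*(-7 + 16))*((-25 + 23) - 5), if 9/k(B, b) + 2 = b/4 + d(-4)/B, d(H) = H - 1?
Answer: 2268/17 ≈ 133.41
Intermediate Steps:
d(H) = -1 + H
k(B, b) = 9/(-2 - 5/B + b/4) (k(B, b) = 9/(-2 + (b/4 + (-1 - 4)/B)) = 9/(-2 + (b*(1/4) - 5/B)) = 9/(-2 + (b/4 - 5/B)) = 9/(-2 + (-5/B + b/4)) = 9/(-2 - 5/B + b/4))
(k(4, -4)*(-7 + 16))*((-25 + 23) - 5) = ((36*4/(-20 - 8*4 + 4*(-4)))*(-7 + 16))*((-25 + 23) - 5) = ((36*4/(-20 - 32 - 16))*9)*(-2 - 5) = ((36*4/(-68))*9)*(-7) = ((36*4*(-1/68))*9)*(-7) = -36/17*9*(-7) = -324/17*(-7) = 2268/17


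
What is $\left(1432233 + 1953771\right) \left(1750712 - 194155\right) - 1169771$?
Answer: $5270507058457$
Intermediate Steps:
$\left(1432233 + 1953771\right) \left(1750712 - 194155\right) - 1169771 = 3386004 \cdot 1556557 - 1169771 = 5270508228228 - 1169771 = 5270507058457$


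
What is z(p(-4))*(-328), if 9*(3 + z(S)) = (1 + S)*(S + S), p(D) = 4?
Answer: -4264/9 ≈ -473.78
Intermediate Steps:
z(S) = -3 + 2*S*(1 + S)/9 (z(S) = -3 + ((1 + S)*(S + S))/9 = -3 + ((1 + S)*(2*S))/9 = -3 + (2*S*(1 + S))/9 = -3 + 2*S*(1 + S)/9)
z(p(-4))*(-328) = (-3 + (2/9)*4 + (2/9)*4²)*(-328) = (-3 + 8/9 + (2/9)*16)*(-328) = (-3 + 8/9 + 32/9)*(-328) = (13/9)*(-328) = -4264/9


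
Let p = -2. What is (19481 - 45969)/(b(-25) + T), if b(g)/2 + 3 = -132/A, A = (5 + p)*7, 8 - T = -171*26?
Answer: -23177/3881 ≈ -5.9719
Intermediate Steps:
T = 4454 (T = 8 - (-171)*26 = 8 - 1*(-4446) = 8 + 4446 = 4454)
A = 21 (A = (5 - 2)*7 = 3*7 = 21)
b(g) = -130/7 (b(g) = -6 + 2*(-132/21) = -6 + 2*(-132*1/21) = -6 + 2*(-44/7) = -6 - 88/7 = -130/7)
(19481 - 45969)/(b(-25) + T) = (19481 - 45969)/(-130/7 + 4454) = -26488/31048/7 = -26488*7/31048 = -23177/3881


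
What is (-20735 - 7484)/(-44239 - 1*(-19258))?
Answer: 28219/24981 ≈ 1.1296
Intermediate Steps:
(-20735 - 7484)/(-44239 - 1*(-19258)) = -28219/(-44239 + 19258) = -28219/(-24981) = -28219*(-1/24981) = 28219/24981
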